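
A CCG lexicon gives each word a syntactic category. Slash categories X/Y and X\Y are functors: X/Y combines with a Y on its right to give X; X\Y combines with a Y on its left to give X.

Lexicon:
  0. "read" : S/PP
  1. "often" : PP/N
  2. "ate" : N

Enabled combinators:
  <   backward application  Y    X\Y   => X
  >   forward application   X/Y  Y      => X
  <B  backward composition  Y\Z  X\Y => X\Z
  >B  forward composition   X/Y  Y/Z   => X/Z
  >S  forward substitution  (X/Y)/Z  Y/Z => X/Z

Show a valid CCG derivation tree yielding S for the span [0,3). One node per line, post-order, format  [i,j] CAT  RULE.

[0,1] S/PP  lex  "read"
[1,2] PP/N  lex  "often"
[2,3] N  lex  "ate"
[1,3] PP  >  k=2
[0,3] S  >  k=1

[0,3] S   >
  [0,1] "read" : S/PP
  [1,3] PP   >
    [1,2] "often" : PP/N
    [2,3] "ate" : N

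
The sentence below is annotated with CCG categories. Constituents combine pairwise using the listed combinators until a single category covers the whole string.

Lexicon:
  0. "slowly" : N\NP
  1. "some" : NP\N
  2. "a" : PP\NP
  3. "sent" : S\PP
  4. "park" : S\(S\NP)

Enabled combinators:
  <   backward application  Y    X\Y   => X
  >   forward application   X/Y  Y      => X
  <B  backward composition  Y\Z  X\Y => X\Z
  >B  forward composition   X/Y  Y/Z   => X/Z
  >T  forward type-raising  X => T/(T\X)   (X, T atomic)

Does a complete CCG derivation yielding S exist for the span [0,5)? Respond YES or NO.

[0,5] S   <
  [0,4] S\NP   <B
    [0,1] "slowly" : N\NP
    [1,4] S\N   <B
      [1,2] "some" : NP\N
      [2,4] S\NP   <B
        [2,3] "a" : PP\NP
        [3,4] "sent" : S\PP
  [4,5] "park" : S\(S\NP)

YES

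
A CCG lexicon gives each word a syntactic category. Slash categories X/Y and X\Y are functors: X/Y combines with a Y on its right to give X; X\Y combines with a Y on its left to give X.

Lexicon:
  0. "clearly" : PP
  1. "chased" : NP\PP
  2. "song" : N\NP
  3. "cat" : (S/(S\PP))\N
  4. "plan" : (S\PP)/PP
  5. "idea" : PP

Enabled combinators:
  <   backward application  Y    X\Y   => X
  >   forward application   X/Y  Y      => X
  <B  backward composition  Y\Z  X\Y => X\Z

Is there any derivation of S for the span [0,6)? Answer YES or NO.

YES

[0,6] S   >
  [0,4] S/(S\PP)   <
    [0,3] N   <
      [0,1] "clearly" : PP
      [1,3] N\PP   <B
        [1,2] "chased" : NP\PP
        [2,3] "song" : N\NP
    [3,4] "cat" : (S/(S\PP))\N
  [4,6] S\PP   >
    [4,5] "plan" : (S\PP)/PP
    [5,6] "idea" : PP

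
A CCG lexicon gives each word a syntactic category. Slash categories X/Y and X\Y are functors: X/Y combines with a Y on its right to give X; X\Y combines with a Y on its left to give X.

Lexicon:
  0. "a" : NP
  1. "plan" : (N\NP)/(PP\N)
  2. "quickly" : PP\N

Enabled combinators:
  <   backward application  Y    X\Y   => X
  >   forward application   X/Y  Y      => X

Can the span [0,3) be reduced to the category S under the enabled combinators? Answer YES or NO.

NO

NP (N\NP)/(PP\N) PP\N
CKY chart[0,3] = {N}; S ∉ chart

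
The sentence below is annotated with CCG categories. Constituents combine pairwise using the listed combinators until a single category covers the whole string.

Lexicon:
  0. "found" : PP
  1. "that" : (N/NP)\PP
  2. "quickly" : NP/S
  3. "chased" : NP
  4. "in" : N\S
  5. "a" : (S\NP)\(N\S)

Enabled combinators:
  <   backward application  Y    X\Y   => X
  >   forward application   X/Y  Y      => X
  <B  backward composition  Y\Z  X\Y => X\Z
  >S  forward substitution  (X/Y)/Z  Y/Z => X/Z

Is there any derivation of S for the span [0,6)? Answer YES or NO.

PP (N/NP)\PP NP/S NP N\S (S\NP)\(N\S)
CKY chart[0,6] = {N}; S ∉ chart

NO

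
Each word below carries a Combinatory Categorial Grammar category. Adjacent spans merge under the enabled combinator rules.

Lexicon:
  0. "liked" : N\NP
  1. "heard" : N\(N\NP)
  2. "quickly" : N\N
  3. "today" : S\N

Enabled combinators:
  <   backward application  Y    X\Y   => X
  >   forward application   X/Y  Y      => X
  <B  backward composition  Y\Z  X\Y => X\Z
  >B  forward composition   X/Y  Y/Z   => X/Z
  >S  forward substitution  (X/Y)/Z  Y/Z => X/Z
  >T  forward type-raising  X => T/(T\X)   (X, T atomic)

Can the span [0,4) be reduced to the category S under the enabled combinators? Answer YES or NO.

YES

[0,4] S   <
  [0,2] N   <
    [0,1] "liked" : N\NP
    [1,2] "heard" : N\(N\NP)
  [2,4] S\N   <B
    [2,3] "quickly" : N\N
    [3,4] "today" : S\N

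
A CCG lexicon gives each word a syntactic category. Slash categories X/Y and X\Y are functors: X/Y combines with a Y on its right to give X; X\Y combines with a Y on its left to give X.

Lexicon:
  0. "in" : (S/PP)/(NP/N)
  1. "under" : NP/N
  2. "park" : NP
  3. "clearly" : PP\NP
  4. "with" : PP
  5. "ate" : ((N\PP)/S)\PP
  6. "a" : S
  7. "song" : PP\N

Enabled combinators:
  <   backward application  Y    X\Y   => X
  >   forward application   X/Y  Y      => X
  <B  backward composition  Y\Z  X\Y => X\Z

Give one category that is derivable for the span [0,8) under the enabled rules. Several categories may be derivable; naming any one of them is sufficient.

S

[0,8] S   >
  [0,2] S/PP   >
    [0,1] "in" : (S/PP)/(NP/N)
    [1,2] "under" : NP/N
  [2,8] PP   <
    [2,3] "park" : NP
    [3,8] PP\NP   <B
      [3,4] "clearly" : PP\NP
      [4,8] PP\PP   <B
        [4,7] N\PP   >
          [4,6] (N\PP)/S   <
            [4,5] "with" : PP
            [5,6] "ate" : ((N\PP)/S)\PP
          [6,7] "a" : S
        [7,8] "song" : PP\N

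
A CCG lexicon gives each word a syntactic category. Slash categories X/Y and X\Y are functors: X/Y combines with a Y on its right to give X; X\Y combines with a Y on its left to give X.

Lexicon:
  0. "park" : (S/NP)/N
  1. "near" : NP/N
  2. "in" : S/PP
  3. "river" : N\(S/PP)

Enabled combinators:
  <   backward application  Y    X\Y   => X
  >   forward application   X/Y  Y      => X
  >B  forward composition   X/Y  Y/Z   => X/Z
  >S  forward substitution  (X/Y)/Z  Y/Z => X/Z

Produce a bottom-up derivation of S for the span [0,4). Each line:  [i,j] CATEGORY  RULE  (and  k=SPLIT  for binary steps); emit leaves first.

[0,4] S   >
  [0,2] S/N   >S
    [0,1] "park" : (S/NP)/N
    [1,2] "near" : NP/N
  [2,4] N   <
    [2,3] "in" : S/PP
    [3,4] "river" : N\(S/PP)

[0,1] (S/NP)/N  lex  "park"
[1,2] NP/N  lex  "near"
[0,2] S/N  >S  k=1
[2,3] S/PP  lex  "in"
[3,4] N\(S/PP)  lex  "river"
[2,4] N  <  k=3
[0,4] S  >  k=2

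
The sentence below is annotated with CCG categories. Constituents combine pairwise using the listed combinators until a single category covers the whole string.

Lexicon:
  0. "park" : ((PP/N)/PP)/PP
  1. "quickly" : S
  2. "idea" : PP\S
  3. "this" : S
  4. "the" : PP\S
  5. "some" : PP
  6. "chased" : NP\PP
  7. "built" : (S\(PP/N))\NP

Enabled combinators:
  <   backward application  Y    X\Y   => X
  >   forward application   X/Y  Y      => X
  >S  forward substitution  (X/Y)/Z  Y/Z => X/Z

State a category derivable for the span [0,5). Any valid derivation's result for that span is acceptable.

[0,8] S   <
  [0,5] PP/N   >
    [0,3] (PP/N)/PP   >
      [0,1] "park" : ((PP/N)/PP)/PP
      [1,3] PP   <
        [1,2] "quickly" : S
        [2,3] "idea" : PP\S
    [3,5] PP   <
      [3,4] "this" : S
      [4,5] "the" : PP\S
  [5,8] S\(PP/N)   <
    [5,7] NP   <
      [5,6] "some" : PP
      [6,7] "chased" : NP\PP
    [7,8] "built" : (S\(PP/N))\NP

PP/N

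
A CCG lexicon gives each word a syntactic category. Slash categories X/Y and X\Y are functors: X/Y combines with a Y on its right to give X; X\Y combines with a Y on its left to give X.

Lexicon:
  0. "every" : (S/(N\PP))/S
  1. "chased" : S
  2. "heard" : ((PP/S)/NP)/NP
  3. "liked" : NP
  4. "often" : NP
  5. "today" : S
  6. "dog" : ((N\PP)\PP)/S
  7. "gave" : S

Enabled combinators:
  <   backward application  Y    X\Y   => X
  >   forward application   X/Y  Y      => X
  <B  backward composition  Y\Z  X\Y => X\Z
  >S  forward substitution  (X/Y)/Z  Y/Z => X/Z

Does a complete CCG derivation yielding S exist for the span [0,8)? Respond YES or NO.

[0,8] S   >
  [0,2] S/(N\PP)   >
    [0,1] "every" : (S/(N\PP))/S
    [1,2] "chased" : S
  [2,8] N\PP   <
    [2,6] PP   >
      [2,5] PP/S   >
        [2,4] (PP/S)/NP   >
          [2,3] "heard" : ((PP/S)/NP)/NP
          [3,4] "liked" : NP
        [4,5] "often" : NP
      [5,6] "today" : S
    [6,8] (N\PP)\PP   >
      [6,7] "dog" : ((N\PP)\PP)/S
      [7,8] "gave" : S

YES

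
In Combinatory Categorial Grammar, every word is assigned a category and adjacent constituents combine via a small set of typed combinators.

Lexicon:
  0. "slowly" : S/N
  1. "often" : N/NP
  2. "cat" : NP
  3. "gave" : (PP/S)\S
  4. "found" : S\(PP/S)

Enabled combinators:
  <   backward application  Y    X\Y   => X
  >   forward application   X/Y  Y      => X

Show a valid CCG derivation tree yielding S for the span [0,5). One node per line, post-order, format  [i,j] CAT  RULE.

[0,5] S   <
  [0,4] PP/S   <
    [0,3] S   >
      [0,1] "slowly" : S/N
      [1,3] N   >
        [1,2] "often" : N/NP
        [2,3] "cat" : NP
    [3,4] "gave" : (PP/S)\S
  [4,5] "found" : S\(PP/S)

[0,1] S/N  lex  "slowly"
[1,2] N/NP  lex  "often"
[2,3] NP  lex  "cat"
[1,3] N  >  k=2
[0,3] S  >  k=1
[3,4] (PP/S)\S  lex  "gave"
[0,4] PP/S  <  k=3
[4,5] S\(PP/S)  lex  "found"
[0,5] S  <  k=4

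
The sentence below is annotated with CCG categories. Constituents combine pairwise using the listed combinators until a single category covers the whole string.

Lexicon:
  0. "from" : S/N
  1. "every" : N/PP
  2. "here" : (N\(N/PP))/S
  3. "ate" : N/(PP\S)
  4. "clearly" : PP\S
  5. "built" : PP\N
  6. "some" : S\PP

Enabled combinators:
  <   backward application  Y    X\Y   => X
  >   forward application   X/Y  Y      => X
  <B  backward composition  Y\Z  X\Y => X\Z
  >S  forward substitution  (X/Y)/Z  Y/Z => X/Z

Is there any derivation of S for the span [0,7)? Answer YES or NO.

[0,7] S   >
  [0,1] "from" : S/N
  [1,7] N   <
    [1,2] "every" : N/PP
    [2,7] N\(N/PP)   >
      [2,3] "here" : (N\(N/PP))/S
      [3,7] S   <
        [3,5] N   >
          [3,4] "ate" : N/(PP\S)
          [4,5] "clearly" : PP\S
        [5,7] S\N   <B
          [5,6] "built" : PP\N
          [6,7] "some" : S\PP

YES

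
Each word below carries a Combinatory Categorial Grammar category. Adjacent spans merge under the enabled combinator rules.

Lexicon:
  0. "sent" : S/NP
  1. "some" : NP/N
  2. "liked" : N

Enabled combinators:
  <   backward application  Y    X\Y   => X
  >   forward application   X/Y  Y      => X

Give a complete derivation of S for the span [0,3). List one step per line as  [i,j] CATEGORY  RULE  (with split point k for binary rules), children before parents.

[0,1] S/NP  lex  "sent"
[1,2] NP/N  lex  "some"
[2,3] N  lex  "liked"
[1,3] NP  >  k=2
[0,3] S  >  k=1

[0,3] S   >
  [0,1] "sent" : S/NP
  [1,3] NP   >
    [1,2] "some" : NP/N
    [2,3] "liked" : N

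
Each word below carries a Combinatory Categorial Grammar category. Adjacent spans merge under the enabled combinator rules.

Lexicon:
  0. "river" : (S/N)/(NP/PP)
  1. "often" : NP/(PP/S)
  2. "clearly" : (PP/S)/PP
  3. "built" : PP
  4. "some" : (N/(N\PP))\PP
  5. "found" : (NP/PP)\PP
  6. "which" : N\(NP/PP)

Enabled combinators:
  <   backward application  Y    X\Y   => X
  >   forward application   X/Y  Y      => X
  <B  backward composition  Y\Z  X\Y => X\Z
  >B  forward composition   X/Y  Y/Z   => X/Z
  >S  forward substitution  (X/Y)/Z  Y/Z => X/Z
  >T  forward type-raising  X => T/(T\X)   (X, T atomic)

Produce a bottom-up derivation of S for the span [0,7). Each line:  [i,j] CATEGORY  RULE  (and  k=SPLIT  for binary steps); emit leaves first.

[0,1] (S/N)/(NP/PP)  lex  "river"
[1,2] NP/(PP/S)  lex  "often"
[2,3] (PP/S)/PP  lex  "clearly"
[1,3] NP/PP  >B  k=2
[0,3] S/N  >  k=1
[3,4] PP  lex  "built"
[4,5] (N/(N\PP))\PP  lex  "some"
[3,5] N/(N\PP)  <  k=4
[5,6] (NP/PP)\PP  lex  "found"
[6,7] N\(NP/PP)  lex  "which"
[5,7] N\PP  <B  k=6
[3,7] N  >  k=5
[0,7] S  >  k=3

[0,7] S   >
  [0,3] S/N   >
    [0,1] "river" : (S/N)/(NP/PP)
    [1,3] NP/PP   >B
      [1,2] "often" : NP/(PP/S)
      [2,3] "clearly" : (PP/S)/PP
  [3,7] N   >
    [3,5] N/(N\PP)   <
      [3,4] "built" : PP
      [4,5] "some" : (N/(N\PP))\PP
    [5,7] N\PP   <B
      [5,6] "found" : (NP/PP)\PP
      [6,7] "which" : N\(NP/PP)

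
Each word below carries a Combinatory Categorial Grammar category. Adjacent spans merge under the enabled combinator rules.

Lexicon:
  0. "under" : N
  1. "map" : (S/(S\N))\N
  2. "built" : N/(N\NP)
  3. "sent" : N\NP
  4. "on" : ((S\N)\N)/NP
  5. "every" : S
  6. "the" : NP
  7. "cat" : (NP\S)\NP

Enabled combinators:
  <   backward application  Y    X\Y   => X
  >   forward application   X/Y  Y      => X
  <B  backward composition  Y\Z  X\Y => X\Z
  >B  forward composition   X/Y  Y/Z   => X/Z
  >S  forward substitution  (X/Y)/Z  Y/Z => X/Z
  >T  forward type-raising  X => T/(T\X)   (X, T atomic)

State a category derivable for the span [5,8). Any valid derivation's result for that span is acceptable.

[0,8] S   >
  [0,2] S/(S\N)   <
    [0,1] "under" : N
    [1,2] "map" : (S/(S\N))\N
  [2,8] S\N   <
    [2,4] N   >
      [2,3] "built" : N/(N\NP)
      [3,4] "sent" : N\NP
    [4,8] (S\N)\N   >
      [4,5] "on" : ((S\N)\N)/NP
      [5,8] NP   <
        [5,6] "every" : S
        [6,8] NP\S   <
          [6,7] "the" : NP
          [7,8] "cat" : (NP\S)\NP

NP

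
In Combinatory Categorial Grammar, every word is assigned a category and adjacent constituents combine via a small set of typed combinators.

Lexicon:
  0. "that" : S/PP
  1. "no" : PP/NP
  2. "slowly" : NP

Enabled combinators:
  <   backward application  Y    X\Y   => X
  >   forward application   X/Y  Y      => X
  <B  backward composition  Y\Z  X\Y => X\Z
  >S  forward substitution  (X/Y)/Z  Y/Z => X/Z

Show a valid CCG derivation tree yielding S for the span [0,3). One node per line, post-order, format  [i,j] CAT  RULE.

[0,3] S   >
  [0,1] "that" : S/PP
  [1,3] PP   >
    [1,2] "no" : PP/NP
    [2,3] "slowly" : NP

[0,1] S/PP  lex  "that"
[1,2] PP/NP  lex  "no"
[2,3] NP  lex  "slowly"
[1,3] PP  >  k=2
[0,3] S  >  k=1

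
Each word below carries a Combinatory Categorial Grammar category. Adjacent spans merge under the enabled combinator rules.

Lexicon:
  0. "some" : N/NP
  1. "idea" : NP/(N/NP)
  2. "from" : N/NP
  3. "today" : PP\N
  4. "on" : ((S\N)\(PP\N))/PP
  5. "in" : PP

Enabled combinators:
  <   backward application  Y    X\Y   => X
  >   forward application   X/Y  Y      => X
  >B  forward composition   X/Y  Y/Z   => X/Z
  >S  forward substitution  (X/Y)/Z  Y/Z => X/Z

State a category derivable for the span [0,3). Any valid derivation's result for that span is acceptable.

[0,6] S   <
  [0,3] N   >
    [0,1] "some" : N/NP
    [1,3] NP   >
      [1,2] "idea" : NP/(N/NP)
      [2,3] "from" : N/NP
  [3,6] S\N   <
    [3,4] "today" : PP\N
    [4,6] (S\N)\(PP\N)   >
      [4,5] "on" : ((S\N)\(PP\N))/PP
      [5,6] "in" : PP

N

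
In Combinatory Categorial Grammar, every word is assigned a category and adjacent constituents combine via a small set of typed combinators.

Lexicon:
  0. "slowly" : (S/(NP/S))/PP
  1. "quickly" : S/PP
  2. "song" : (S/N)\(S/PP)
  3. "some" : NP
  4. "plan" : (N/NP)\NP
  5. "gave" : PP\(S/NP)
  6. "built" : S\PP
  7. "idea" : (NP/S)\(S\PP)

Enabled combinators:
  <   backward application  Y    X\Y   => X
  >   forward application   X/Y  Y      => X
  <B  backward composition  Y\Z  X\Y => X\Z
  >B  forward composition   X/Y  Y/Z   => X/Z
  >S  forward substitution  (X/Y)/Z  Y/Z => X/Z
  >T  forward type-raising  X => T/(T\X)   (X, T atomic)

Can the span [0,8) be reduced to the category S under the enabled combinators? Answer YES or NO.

[0,8] S   >
  [0,6] S/(NP/S)   >
    [0,1] "slowly" : (S/(NP/S))/PP
    [1,6] PP   <
      [1,5] S/NP   >B
        [1,3] S/N   <
          [1,2] "quickly" : S/PP
          [2,3] "song" : (S/N)\(S/PP)
        [3,5] N/NP   <
          [3,4] "some" : NP
          [4,5] "plan" : (N/NP)\NP
      [5,6] "gave" : PP\(S/NP)
  [6,8] NP/S   <
    [6,7] "built" : S\PP
    [7,8] "idea" : (NP/S)\(S\PP)

YES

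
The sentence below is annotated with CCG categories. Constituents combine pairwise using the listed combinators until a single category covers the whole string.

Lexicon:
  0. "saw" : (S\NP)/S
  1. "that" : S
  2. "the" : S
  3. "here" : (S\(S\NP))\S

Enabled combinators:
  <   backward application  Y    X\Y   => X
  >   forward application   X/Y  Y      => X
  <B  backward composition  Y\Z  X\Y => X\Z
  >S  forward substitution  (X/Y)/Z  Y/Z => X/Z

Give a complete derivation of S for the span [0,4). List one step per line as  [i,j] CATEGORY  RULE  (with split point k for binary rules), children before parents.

[0,4] S   <
  [0,2] S\NP   >
    [0,1] "saw" : (S\NP)/S
    [1,2] "that" : S
  [2,4] S\(S\NP)   <
    [2,3] "the" : S
    [3,4] "here" : (S\(S\NP))\S

[0,1] (S\NP)/S  lex  "saw"
[1,2] S  lex  "that"
[0,2] S\NP  >  k=1
[2,3] S  lex  "the"
[3,4] (S\(S\NP))\S  lex  "here"
[2,4] S\(S\NP)  <  k=3
[0,4] S  <  k=2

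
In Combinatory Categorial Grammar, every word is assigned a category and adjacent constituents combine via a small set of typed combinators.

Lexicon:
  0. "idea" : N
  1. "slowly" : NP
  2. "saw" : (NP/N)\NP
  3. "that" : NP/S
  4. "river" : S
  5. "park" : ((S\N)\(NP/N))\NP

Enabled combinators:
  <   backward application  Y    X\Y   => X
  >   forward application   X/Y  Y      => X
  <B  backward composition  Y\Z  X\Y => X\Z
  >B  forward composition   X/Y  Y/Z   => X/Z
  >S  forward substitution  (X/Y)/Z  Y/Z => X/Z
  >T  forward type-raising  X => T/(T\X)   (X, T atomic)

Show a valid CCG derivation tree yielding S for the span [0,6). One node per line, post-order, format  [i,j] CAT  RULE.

[0,6] S   >
  [0,1] S/(S\N)   >T
    [0,1] "idea" : N
  [1,6] S\N   <
    [1,3] NP/N   <
      [1,2] "slowly" : NP
      [2,3] "saw" : (NP/N)\NP
    [3,6] (S\N)\(NP/N)   <
      [3,5] NP   >
        [3,4] "that" : NP/S
        [4,5] "river" : S
      [5,6] "park" : ((S\N)\(NP/N))\NP

[0,1] N  lex  "idea"
[0,1] S/(S\N)  >T
[1,2] NP  lex  "slowly"
[2,3] (NP/N)\NP  lex  "saw"
[1,3] NP/N  <  k=2
[3,4] NP/S  lex  "that"
[4,5] S  lex  "river"
[3,5] NP  >  k=4
[5,6] ((S\N)\(NP/N))\NP  lex  "park"
[3,6] (S\N)\(NP/N)  <  k=5
[1,6] S\N  <  k=3
[0,6] S  >  k=1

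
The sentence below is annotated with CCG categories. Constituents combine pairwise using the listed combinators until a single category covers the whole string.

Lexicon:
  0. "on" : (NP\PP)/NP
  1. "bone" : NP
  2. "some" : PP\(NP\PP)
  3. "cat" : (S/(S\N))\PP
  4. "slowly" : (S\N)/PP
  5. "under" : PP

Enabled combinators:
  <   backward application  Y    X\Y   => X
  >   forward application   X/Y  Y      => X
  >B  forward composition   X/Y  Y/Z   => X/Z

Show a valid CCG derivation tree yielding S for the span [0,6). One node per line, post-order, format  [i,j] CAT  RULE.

[0,1] (NP\PP)/NP  lex  "on"
[1,2] NP  lex  "bone"
[0,2] NP\PP  >  k=1
[2,3] PP\(NP\PP)  lex  "some"
[0,3] PP  <  k=2
[3,4] (S/(S\N))\PP  lex  "cat"
[0,4] S/(S\N)  <  k=3
[4,5] (S\N)/PP  lex  "slowly"
[5,6] PP  lex  "under"
[4,6] S\N  >  k=5
[0,6] S  >  k=4

[0,6] S   >
  [0,4] S/(S\N)   <
    [0,3] PP   <
      [0,2] NP\PP   >
        [0,1] "on" : (NP\PP)/NP
        [1,2] "bone" : NP
      [2,3] "some" : PP\(NP\PP)
    [3,4] "cat" : (S/(S\N))\PP
  [4,6] S\N   >
    [4,5] "slowly" : (S\N)/PP
    [5,6] "under" : PP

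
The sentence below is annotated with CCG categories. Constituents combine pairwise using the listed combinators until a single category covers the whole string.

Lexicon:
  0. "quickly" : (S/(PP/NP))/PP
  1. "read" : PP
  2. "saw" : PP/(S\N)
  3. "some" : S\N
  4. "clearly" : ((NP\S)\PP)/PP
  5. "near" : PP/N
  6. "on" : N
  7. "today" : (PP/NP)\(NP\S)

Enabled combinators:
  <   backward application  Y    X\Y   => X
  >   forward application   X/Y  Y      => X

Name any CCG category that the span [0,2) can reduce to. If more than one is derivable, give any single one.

S/(PP/NP)

[0,8] S   >
  [0,2] S/(PP/NP)   >
    [0,1] "quickly" : (S/(PP/NP))/PP
    [1,2] "read" : PP
  [2,8] PP/NP   <
    [2,7] NP\S   <
      [2,4] PP   >
        [2,3] "saw" : PP/(S\N)
        [3,4] "some" : S\N
      [4,7] (NP\S)\PP   >
        [4,5] "clearly" : ((NP\S)\PP)/PP
        [5,7] PP   >
          [5,6] "near" : PP/N
          [6,7] "on" : N
    [7,8] "today" : (PP/NP)\(NP\S)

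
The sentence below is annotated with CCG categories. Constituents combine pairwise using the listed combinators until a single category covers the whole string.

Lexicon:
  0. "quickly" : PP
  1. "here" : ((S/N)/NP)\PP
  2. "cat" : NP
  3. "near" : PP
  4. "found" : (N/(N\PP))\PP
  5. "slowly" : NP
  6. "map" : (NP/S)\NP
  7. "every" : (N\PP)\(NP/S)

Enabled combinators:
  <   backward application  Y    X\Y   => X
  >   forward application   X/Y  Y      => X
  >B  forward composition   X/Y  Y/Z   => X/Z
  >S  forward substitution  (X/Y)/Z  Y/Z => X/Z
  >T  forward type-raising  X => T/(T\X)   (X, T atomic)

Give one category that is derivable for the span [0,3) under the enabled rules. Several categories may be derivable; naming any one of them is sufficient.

[0,8] S   >
  [0,3] S/N   >
    [0,2] (S/N)/NP   <
      [0,1] "quickly" : PP
      [1,2] "here" : ((S/N)/NP)\PP
    [2,3] "cat" : NP
  [3,8] N   >
    [3,5] N/(N\PP)   <
      [3,4] "near" : PP
      [4,5] "found" : (N/(N\PP))\PP
    [5,8] N\PP   <
      [5,7] NP/S   <
        [5,6] "slowly" : NP
        [6,7] "map" : (NP/S)\NP
      [7,8] "every" : (N\PP)\(NP/S)

S/N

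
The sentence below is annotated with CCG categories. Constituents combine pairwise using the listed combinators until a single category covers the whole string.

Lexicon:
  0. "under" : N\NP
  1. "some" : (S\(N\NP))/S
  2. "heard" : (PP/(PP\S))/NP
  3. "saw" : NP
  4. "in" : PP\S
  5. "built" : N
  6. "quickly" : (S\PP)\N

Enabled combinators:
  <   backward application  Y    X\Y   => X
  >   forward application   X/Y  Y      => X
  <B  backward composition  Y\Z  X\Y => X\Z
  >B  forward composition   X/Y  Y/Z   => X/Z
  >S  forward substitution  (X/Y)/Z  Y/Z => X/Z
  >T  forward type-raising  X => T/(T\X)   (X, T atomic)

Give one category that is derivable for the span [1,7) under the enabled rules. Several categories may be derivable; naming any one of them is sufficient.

[0,7] S   <
  [0,1] "under" : N\NP
  [1,7] S\(N\NP)   >
    [1,2] "some" : (S\(N\NP))/S
    [2,7] S   <
      [2,5] PP   >
        [2,4] PP/(PP\S)   >
          [2,3] "heard" : (PP/(PP\S))/NP
          [3,4] "saw" : NP
        [4,5] "in" : PP\S
      [5,7] S\PP   <
        [5,6] "built" : N
        [6,7] "quickly" : (S\PP)\N

S\(N\NP)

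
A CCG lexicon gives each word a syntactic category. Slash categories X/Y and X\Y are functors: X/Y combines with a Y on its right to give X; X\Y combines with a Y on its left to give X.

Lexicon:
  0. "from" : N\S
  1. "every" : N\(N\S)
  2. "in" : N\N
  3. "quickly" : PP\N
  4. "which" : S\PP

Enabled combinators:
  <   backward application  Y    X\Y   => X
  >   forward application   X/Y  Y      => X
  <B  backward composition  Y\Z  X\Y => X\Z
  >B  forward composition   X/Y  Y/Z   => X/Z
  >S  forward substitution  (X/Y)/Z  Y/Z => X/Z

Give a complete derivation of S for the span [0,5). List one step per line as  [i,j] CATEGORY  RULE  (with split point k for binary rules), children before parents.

[0,1] N\S  lex  "from"
[1,2] N\(N\S)  lex  "every"
[0,2] N  <  k=1
[2,3] N\N  lex  "in"
[3,4] PP\N  lex  "quickly"
[4,5] S\PP  lex  "which"
[3,5] S\N  <B  k=4
[2,5] S\N  <B  k=3
[0,5] S  <  k=2

[0,5] S   <
  [0,2] N   <
    [0,1] "from" : N\S
    [1,2] "every" : N\(N\S)
  [2,5] S\N   <B
    [2,3] "in" : N\N
    [3,5] S\N   <B
      [3,4] "quickly" : PP\N
      [4,5] "which" : S\PP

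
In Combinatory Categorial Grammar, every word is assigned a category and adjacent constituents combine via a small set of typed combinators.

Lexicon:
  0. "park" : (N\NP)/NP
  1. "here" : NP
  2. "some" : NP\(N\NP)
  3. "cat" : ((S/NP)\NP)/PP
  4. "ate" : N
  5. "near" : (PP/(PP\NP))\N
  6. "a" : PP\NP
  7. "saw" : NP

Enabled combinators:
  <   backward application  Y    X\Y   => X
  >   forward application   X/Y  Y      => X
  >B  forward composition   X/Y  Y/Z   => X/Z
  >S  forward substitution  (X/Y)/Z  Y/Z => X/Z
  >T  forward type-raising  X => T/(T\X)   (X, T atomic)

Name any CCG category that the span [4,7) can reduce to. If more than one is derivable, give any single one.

[0,8] S   >
  [0,7] S/NP   <
    [0,3] NP   <
      [0,2] N\NP   >
        [0,1] "park" : (N\NP)/NP
        [1,2] "here" : NP
      [2,3] "some" : NP\(N\NP)
    [3,7] (S/NP)\NP   >
      [3,4] "cat" : ((S/NP)\NP)/PP
      [4,7] PP   >
        [4,6] PP/(PP\NP)   <
          [4,5] "ate" : N
          [5,6] "near" : (PP/(PP\NP))\N
        [6,7] "a" : PP\NP
  [7,8] "saw" : NP

PP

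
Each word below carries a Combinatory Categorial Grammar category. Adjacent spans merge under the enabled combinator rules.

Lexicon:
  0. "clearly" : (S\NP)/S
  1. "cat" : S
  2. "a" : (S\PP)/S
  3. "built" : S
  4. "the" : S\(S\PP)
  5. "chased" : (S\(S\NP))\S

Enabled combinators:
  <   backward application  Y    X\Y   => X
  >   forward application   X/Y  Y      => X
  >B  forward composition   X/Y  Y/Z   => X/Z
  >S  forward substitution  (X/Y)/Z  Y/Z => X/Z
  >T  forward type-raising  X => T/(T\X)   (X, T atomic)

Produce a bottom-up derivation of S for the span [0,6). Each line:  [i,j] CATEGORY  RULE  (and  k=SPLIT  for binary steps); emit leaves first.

[0,6] S   <
  [0,2] S\NP   >
    [0,1] "clearly" : (S\NP)/S
    [1,2] "cat" : S
  [2,6] S\(S\NP)   <
    [2,5] S   <
      [2,4] S\PP   >
        [2,3] "a" : (S\PP)/S
        [3,4] "built" : S
      [4,5] "the" : S\(S\PP)
    [5,6] "chased" : (S\(S\NP))\S

[0,1] (S\NP)/S  lex  "clearly"
[1,2] S  lex  "cat"
[0,2] S\NP  >  k=1
[2,3] (S\PP)/S  lex  "a"
[3,4] S  lex  "built"
[2,4] S\PP  >  k=3
[4,5] S\(S\PP)  lex  "the"
[2,5] S  <  k=4
[5,6] (S\(S\NP))\S  lex  "chased"
[2,6] S\(S\NP)  <  k=5
[0,6] S  <  k=2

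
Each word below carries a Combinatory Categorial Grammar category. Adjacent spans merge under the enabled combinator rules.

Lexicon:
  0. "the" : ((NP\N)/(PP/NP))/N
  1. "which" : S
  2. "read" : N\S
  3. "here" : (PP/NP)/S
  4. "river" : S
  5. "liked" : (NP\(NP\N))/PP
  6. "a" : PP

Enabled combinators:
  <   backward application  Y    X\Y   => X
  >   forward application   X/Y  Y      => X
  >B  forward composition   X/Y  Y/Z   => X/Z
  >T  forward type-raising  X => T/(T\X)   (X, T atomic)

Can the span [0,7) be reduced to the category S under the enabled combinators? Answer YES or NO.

NO

((NP\N)/(PP/NP))/N S N\S (PP/NP)/S S (NP\(NP\N))/PP PP
CKY chart[0,7] = {N/(N\NP), NP, NP/(NP\NP), PP/(PP\NP), S/(S\NP)}; S ∉ chart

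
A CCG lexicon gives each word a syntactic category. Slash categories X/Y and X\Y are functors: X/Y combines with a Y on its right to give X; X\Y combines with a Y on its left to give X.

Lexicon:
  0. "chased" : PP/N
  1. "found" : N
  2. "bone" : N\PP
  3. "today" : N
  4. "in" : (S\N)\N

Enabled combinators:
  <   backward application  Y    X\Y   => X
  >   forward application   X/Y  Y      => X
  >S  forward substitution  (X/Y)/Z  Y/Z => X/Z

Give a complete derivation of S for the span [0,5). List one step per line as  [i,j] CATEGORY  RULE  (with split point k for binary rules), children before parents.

[0,5] S   <
  [0,3] N   <
    [0,2] PP   >
      [0,1] "chased" : PP/N
      [1,2] "found" : N
    [2,3] "bone" : N\PP
  [3,5] S\N   <
    [3,4] "today" : N
    [4,5] "in" : (S\N)\N

[0,1] PP/N  lex  "chased"
[1,2] N  lex  "found"
[0,2] PP  >  k=1
[2,3] N\PP  lex  "bone"
[0,3] N  <  k=2
[3,4] N  lex  "today"
[4,5] (S\N)\N  lex  "in"
[3,5] S\N  <  k=4
[0,5] S  <  k=3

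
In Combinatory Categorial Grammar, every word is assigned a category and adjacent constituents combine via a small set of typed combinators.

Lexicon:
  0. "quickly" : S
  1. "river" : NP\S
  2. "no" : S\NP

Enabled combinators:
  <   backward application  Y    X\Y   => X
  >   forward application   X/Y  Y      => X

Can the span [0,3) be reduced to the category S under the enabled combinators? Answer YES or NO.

YES

[0,3] S   <
  [0,2] NP   <
    [0,1] "quickly" : S
    [1,2] "river" : NP\S
  [2,3] "no" : S\NP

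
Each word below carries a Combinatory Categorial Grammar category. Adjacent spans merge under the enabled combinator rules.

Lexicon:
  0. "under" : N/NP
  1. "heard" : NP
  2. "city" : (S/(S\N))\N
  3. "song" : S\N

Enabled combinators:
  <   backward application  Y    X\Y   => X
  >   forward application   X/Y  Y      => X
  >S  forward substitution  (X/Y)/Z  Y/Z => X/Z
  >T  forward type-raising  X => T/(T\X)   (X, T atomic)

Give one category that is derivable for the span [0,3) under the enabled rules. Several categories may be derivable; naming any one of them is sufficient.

[0,4] S   >
  [0,3] S/(S\N)   <
    [0,2] N   >
      [0,1] "under" : N/NP
      [1,2] "heard" : NP
    [2,3] "city" : (S/(S\N))\N
  [3,4] "song" : S\N

S/(S\N)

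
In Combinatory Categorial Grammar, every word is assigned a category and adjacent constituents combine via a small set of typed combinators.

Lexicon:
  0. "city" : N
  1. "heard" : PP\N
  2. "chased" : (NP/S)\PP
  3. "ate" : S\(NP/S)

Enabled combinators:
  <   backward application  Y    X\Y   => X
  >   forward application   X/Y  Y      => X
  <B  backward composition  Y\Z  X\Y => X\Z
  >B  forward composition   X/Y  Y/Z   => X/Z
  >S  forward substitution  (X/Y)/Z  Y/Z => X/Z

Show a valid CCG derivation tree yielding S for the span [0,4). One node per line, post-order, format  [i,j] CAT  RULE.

[0,1] N  lex  "city"
[1,2] PP\N  lex  "heard"
[0,2] PP  <  k=1
[2,3] (NP/S)\PP  lex  "chased"
[0,3] NP/S  <  k=2
[3,4] S\(NP/S)  lex  "ate"
[0,4] S  <  k=3

[0,4] S   <
  [0,3] NP/S   <
    [0,2] PP   <
      [0,1] "city" : N
      [1,2] "heard" : PP\N
    [2,3] "chased" : (NP/S)\PP
  [3,4] "ate" : S\(NP/S)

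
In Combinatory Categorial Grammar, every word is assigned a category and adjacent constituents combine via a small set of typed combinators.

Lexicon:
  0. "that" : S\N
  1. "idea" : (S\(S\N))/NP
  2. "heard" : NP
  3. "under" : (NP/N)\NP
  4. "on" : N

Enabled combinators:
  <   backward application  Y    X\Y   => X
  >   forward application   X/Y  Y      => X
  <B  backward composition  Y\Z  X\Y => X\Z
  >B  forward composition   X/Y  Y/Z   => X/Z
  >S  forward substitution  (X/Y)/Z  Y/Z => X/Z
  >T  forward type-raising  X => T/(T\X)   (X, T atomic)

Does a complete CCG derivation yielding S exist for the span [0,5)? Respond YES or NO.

[0,5] S   <
  [0,1] "that" : S\N
  [1,5] S\(S\N)   >
    [1,2] "idea" : (S\(S\N))/NP
    [2,5] NP   >
      [2,4] NP/N   <
        [2,3] "heard" : NP
        [3,4] "under" : (NP/N)\NP
      [4,5] "on" : N

YES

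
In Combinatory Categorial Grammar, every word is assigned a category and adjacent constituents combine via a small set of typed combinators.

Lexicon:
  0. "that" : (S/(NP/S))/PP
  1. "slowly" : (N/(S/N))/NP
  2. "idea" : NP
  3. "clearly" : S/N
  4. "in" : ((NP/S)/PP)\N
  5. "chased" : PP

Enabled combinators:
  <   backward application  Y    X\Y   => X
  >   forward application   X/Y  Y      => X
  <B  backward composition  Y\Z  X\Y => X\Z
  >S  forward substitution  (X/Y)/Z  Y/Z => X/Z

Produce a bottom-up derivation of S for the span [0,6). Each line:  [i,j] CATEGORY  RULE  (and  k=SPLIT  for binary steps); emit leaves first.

[0,1] (S/(NP/S))/PP  lex  "that"
[1,2] (N/(S/N))/NP  lex  "slowly"
[2,3] NP  lex  "idea"
[1,3] N/(S/N)  >  k=2
[3,4] S/N  lex  "clearly"
[1,4] N  >  k=3
[4,5] ((NP/S)/PP)\N  lex  "in"
[1,5] (NP/S)/PP  <  k=4
[0,5] S/PP  >S  k=1
[5,6] PP  lex  "chased"
[0,6] S  >  k=5

[0,6] S   >
  [0,5] S/PP   >S
    [0,1] "that" : (S/(NP/S))/PP
    [1,5] (NP/S)/PP   <
      [1,4] N   >
        [1,3] N/(S/N)   >
          [1,2] "slowly" : (N/(S/N))/NP
          [2,3] "idea" : NP
        [3,4] "clearly" : S/N
      [4,5] "in" : ((NP/S)/PP)\N
  [5,6] "chased" : PP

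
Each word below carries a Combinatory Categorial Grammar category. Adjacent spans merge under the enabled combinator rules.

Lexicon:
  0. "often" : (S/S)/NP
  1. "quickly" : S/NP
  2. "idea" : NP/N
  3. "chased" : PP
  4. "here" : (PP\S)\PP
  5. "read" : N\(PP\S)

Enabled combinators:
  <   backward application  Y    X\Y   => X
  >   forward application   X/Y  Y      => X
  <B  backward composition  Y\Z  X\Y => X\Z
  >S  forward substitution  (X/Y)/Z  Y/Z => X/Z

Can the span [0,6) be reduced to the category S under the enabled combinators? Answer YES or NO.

YES

[0,6] S   >
  [0,2] S/NP   >S
    [0,1] "often" : (S/S)/NP
    [1,2] "quickly" : S/NP
  [2,6] NP   >
    [2,3] "idea" : NP/N
    [3,6] N   <
      [3,5] PP\S   <
        [3,4] "chased" : PP
        [4,5] "here" : (PP\S)\PP
      [5,6] "read" : N\(PP\S)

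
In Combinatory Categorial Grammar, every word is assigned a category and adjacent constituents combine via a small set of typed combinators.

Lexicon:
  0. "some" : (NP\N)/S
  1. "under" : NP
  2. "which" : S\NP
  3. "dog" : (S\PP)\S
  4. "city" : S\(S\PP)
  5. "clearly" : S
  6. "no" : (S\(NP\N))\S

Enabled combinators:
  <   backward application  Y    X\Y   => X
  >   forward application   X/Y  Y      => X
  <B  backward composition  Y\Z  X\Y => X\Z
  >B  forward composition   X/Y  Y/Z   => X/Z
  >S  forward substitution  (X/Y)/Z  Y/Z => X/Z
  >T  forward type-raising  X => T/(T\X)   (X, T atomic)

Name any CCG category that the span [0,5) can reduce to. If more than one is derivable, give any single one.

NP\N

[0,7] S   <
  [0,5] NP\N   >
    [0,1] "some" : (NP\N)/S
    [1,5] S   <
      [1,4] S\PP   <
        [1,3] S   >
          [1,2] S/(S\NP)   >T
            [1,2] "under" : NP
          [2,3] "which" : S\NP
        [3,4] "dog" : (S\PP)\S
      [4,5] "city" : S\(S\PP)
  [5,7] S\(NP\N)   <
    [5,6] "clearly" : S
    [6,7] "no" : (S\(NP\N))\S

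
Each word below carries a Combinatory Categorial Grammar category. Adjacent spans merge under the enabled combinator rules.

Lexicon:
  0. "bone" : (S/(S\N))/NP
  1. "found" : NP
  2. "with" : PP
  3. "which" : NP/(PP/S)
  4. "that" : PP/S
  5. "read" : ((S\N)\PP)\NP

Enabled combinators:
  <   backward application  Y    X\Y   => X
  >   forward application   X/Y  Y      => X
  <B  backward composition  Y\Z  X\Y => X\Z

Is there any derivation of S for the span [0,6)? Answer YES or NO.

YES

[0,6] S   >
  [0,2] S/(S\N)   >
    [0,1] "bone" : (S/(S\N))/NP
    [1,2] "found" : NP
  [2,6] S\N   <
    [2,3] "with" : PP
    [3,6] (S\N)\PP   <
      [3,5] NP   >
        [3,4] "which" : NP/(PP/S)
        [4,5] "that" : PP/S
      [5,6] "read" : ((S\N)\PP)\NP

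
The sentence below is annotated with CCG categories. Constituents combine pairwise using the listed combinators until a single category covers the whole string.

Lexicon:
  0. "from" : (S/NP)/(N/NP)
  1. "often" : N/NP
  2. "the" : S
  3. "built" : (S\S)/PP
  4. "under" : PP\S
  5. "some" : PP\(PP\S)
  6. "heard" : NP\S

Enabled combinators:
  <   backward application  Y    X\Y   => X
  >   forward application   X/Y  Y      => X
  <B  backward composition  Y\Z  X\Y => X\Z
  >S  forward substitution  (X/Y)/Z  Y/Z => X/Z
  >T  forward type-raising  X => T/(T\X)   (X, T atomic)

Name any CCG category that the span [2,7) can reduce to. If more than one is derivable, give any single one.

[0,7] S   >
  [0,2] S/NP   >
    [0,1] "from" : (S/NP)/(N/NP)
    [1,2] "often" : N/NP
  [2,7] NP   >
    [2,3] NP/(NP\S)   >T
      [2,3] "the" : S
    [3,7] NP\S   <B
      [3,6] S\S   >
        [3,4] "built" : (S\S)/PP
        [4,6] PP   <
          [4,5] "under" : PP\S
          [5,6] "some" : PP\(PP\S)
      [6,7] "heard" : NP\S

NP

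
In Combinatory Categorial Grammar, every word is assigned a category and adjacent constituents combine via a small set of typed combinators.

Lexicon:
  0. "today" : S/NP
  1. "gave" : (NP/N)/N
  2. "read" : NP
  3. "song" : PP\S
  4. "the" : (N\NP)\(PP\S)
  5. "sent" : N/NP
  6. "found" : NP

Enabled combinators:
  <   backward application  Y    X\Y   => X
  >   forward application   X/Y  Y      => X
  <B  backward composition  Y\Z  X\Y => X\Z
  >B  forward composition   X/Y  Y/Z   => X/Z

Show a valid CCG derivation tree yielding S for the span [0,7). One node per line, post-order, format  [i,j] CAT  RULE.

[0,7] S   >
  [0,1] "today" : S/NP
  [1,7] NP   >
    [1,5] NP/N   >
      [1,2] "gave" : (NP/N)/N
      [2,5] N   <
        [2,3] "read" : NP
        [3,5] N\NP   <
          [3,4] "song" : PP\S
          [4,5] "the" : (N\NP)\(PP\S)
    [5,7] N   >
      [5,6] "sent" : N/NP
      [6,7] "found" : NP

[0,1] S/NP  lex  "today"
[1,2] (NP/N)/N  lex  "gave"
[2,3] NP  lex  "read"
[3,4] PP\S  lex  "song"
[4,5] (N\NP)\(PP\S)  lex  "the"
[3,5] N\NP  <  k=4
[2,5] N  <  k=3
[1,5] NP/N  >  k=2
[5,6] N/NP  lex  "sent"
[6,7] NP  lex  "found"
[5,7] N  >  k=6
[1,7] NP  >  k=5
[0,7] S  >  k=1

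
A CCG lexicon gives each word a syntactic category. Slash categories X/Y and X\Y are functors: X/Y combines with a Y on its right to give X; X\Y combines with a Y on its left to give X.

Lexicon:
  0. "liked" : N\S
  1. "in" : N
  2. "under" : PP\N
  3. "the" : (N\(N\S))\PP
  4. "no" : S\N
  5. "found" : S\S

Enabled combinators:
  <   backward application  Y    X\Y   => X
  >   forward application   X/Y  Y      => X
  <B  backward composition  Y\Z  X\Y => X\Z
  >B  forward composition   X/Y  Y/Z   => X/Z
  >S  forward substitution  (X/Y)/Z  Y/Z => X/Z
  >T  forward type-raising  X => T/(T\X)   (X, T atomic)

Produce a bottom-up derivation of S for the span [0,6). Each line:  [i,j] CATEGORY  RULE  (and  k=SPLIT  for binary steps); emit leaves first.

[0,1] N\S  lex  "liked"
[1,2] N  lex  "in"
[2,3] PP\N  lex  "under"
[1,3] PP  <  k=2
[3,4] (N\(N\S))\PP  lex  "the"
[1,4] N\(N\S)  <  k=3
[0,4] N  <  k=1
[4,5] S\N  lex  "no"
[5,6] S\S  lex  "found"
[4,6] S\N  <B  k=5
[0,6] S  <  k=4

[0,6] S   <
  [0,4] N   <
    [0,1] "liked" : N\S
    [1,4] N\(N\S)   <
      [1,3] PP   <
        [1,2] "in" : N
        [2,3] "under" : PP\N
      [3,4] "the" : (N\(N\S))\PP
  [4,6] S\N   <B
    [4,5] "no" : S\N
    [5,6] "found" : S\S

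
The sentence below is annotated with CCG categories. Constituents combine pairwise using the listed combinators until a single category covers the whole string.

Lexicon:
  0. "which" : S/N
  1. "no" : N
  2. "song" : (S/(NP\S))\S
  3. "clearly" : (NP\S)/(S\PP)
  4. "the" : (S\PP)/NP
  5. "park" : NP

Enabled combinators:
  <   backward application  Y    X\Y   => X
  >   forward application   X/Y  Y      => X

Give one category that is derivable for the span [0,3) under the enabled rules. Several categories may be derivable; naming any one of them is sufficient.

S/(NP\S)

[0,6] S   >
  [0,3] S/(NP\S)   <
    [0,2] S   >
      [0,1] "which" : S/N
      [1,2] "no" : N
    [2,3] "song" : (S/(NP\S))\S
  [3,6] NP\S   >
    [3,4] "clearly" : (NP\S)/(S\PP)
    [4,6] S\PP   >
      [4,5] "the" : (S\PP)/NP
      [5,6] "park" : NP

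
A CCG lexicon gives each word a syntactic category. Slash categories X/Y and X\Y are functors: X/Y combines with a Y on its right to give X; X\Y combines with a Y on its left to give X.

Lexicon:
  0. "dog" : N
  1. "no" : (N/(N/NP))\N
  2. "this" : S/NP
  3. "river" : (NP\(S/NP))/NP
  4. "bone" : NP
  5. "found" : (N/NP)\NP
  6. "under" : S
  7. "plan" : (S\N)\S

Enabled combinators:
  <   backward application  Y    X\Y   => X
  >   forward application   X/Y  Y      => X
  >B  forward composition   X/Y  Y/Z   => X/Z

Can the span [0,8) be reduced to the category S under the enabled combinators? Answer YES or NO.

YES

[0,8] S   <
  [0,6] N   >
    [0,2] N/(N/NP)   <
      [0,1] "dog" : N
      [1,2] "no" : (N/(N/NP))\N
    [2,6] N/NP   <
      [2,5] NP   <
        [2,3] "this" : S/NP
        [3,5] NP\(S/NP)   >
          [3,4] "river" : (NP\(S/NP))/NP
          [4,5] "bone" : NP
      [5,6] "found" : (N/NP)\NP
  [6,8] S\N   <
    [6,7] "under" : S
    [7,8] "plan" : (S\N)\S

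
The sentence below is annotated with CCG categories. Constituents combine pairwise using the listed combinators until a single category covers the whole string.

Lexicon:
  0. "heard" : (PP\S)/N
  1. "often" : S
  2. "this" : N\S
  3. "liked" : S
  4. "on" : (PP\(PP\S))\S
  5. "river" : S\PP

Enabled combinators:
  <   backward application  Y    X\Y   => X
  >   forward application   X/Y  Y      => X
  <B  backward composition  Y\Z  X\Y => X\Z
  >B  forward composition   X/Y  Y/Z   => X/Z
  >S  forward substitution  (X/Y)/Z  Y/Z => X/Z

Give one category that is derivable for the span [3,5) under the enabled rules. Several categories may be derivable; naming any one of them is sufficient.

[0,6] S   <
  [0,5] PP   <
    [0,3] PP\S   >
      [0,1] "heard" : (PP\S)/N
      [1,3] N   <
        [1,2] "often" : S
        [2,3] "this" : N\S
    [3,5] PP\(PP\S)   <
      [3,4] "liked" : S
      [4,5] "on" : (PP\(PP\S))\S
  [5,6] "river" : S\PP

PP\(PP\S)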